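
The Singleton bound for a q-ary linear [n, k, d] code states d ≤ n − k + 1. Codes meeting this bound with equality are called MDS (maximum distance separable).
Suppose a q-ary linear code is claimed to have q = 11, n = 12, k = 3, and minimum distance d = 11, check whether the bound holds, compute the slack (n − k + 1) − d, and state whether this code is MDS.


Singleton RHS = n − k + 1 = 10, slack = -1, bound violated (no such code; not MDS).

Singleton bound: d ≤ n − k + 1.
Here n = 12, k = 3, so n − k + 1 = 10.
Given d = 11, check d ≤ 10: NO.
Slack = (n − k + 1) − d = -1.
The slack is negative: d = 11 exceeds n − k + 1 = 10 by 1, so the Singleton bound is violated and no linear [12, 3, 11]_11 code can exist. In particular it is not MDS (MDS requires d = n − k + 1 exactly).
Description: the claimed parameters are [12, 3, 11]_11; such a code would be impossible (violates the Singleton bound).


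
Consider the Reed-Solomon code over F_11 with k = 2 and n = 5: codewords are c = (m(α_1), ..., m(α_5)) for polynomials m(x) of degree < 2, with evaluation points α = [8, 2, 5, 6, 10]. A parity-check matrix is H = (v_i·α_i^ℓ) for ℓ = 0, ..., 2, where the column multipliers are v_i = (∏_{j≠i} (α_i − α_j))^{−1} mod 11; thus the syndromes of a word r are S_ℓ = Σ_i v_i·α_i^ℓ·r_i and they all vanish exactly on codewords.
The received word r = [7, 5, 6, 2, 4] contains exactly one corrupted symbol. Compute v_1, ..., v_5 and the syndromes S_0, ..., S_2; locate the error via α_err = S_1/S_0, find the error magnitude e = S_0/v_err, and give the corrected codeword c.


S = (8, 4, 2), error at position 4, error magnitude e = 3, c = [7, 5, 6, 10, 4].

Step 1: column multipliers v_i = (∏_{j≠i}(α_i − α_j))^{−1} mod 11.
  i = 1 (α = 8): (8−2)(8−5)(8−6)(8−10) = 6·3·2·(−2) = −72 ≡ 5, so v_1 = 5^{−1} = 9 (mod 11).
  i = 2 (α = 2): (2−8)(2−5)(2−6)(2−10) = (−6)·(−3)·(−4)·(−8) = 576 ≡ 4, so v_2 = 4^{−1} = 3 (mod 11).
  i = 3 (α = 5): (5−8)(5−2)(5−6)(5−10) = (−3)·3·(−1)·(−5) = −45 ≡ 10, so v_3 = 10^{−1} = 10 (mod 11).
  i = 4 (α = 6): (6−8)(6−2)(6−5)(6−10) = (−2)·4·1·(−4) = 32 ≡ 10, so v_4 = 10^{−1} = 10 (mod 11).
  i = 5 (α = 10): (10−8)(10−2)(10−5)(10−6) = 2·8·5·4 = 320 ≡ 1, so v_5 = 1^{−1} = 1 (mod 11).
  v = [9, 3, 10, 10, 1].
Step 2: syndromes of r = [7, 5, 6, 2, 4] (all sums mod 11).
  S_0 = Σ v_i r_i = 9·7 + 3·5 + 10·6 + 10·2 + 1·4 = 162 ≡ 8.
  S_1 = Σ v_i α_i r_i = 9·8·7 + 3·2·5 + 10·5·6 + 10·6·2 + 1·10·4 = 994 ≡ 4.
  α_i^2 mod 11 = [9, 4, 3, 3, 1].
  S_2 = Σ v_i α_i^2 r_i = 9·9·7 + 3·4·5 + 10·3·6 + 10·3·2 + 1·1·4 = 871 ≡ 2.
  S = (8, 4, 2) ≠ 0, so r is not a codeword (an error is present).
Step 3: locate the error. For a single error e at position i, S_ℓ = v_i·e·α_i^ℓ, so α_err = S_1/S_0.
  S_0^{−1} = 8^{−1} = 7 (mod 11), so α_err = 4·7 = 28 ≡ 6 = α_4. Error position i = 4.
  Consistency check: S_2/S_1 = 2·3 = 6 ≡ 6 = α_err ✓ (single-error assumption holds).
Step 4: error magnitude e = S_0/v_4 = S_0·∏_{j≠4}(α_4 − α_j) = 8·10 = 80 ≡ 3 (mod 11).
Step 5: correct position 4: c_4 = r_4 − e = 2 − 3 ≡ 10 (mod 11). Hence c = [7, 5, 6, 10, 4].
  Check: interpolating c through the α_i gives m(x) = 8 + 4·x (degree < 2) with m(α_i) = c_i for every i, so c is indeed a codeword.


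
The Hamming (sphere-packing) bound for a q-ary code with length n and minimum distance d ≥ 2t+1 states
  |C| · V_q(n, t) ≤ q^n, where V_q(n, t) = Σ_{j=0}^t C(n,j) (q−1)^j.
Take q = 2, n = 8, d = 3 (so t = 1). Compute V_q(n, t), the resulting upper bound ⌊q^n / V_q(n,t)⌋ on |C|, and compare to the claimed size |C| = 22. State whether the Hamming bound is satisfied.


V_q(n, t) = 9, q^n = 256, Hamming bound = 28, |C| = 22 ≤ bound (satisfied).

Step 1: Compute V_q(n, t) = Σ_{j=0}^1 C(n, j) (q−1)^j.
  j = 0: C(8,0)·(1)^0 = 1·1 = 1.
  j = 1: C(8,1)·(1)^1 = 8·1 = 8.
  V_q(n, t) = 1 + 8 = 9.
Step 2: q^n = 2^8 = 256.
Step 3: Hamming bound ⌊q^n / V_q(n,t)⌋ = ⌊256/9⌋ = 28.
Step 4: Compare |C| = 22 to 28: satisfied.
The claimed |C| lies below the Hamming bound.


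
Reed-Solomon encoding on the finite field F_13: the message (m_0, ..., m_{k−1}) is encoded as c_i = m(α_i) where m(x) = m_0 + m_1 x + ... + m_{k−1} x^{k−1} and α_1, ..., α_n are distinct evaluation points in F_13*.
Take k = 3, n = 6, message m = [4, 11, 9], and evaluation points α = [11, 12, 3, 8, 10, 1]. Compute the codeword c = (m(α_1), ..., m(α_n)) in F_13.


c = [5, 2, 1, 5, 0, 11]

Message polynomial: m(x) = 4 + 11·x + 9·x^2 (mod 13).
For each evaluation point α_i, compute m(α_i) mod 13:
  α_1 = 11: Horner steps 9 → 6 → 5, so m(11) = 5.
  α_2 = 12: Horner steps 9 → 2 → 2, so m(12) = 2.
  α_3 = 3: Horner steps 9 → 12 → 1, so m(3) = 1.
  α_4 = 8: Horner steps 9 → 5 → 5, so m(8) = 5.
  α_5 = 10: Horner steps 9 → 10 → 0, so m(10) = 0.
  α_6 = 1: Horner steps 9 → 7 → 11, so m(1) = 11.
Codeword c = [5, 2, 1, 5, 0, 11] ∈ F_13^6.


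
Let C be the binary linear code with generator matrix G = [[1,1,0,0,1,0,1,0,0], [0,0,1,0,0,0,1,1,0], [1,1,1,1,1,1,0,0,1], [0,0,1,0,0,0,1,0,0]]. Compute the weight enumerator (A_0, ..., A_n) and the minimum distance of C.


Weight distribution: A_0 = 1, A_1 = 1, A_2 = 1, A_3 = 2, A_4 = 3, A_5 = 3, A_6 = 1, A_7 = 2, A_8 = 2. Minimum distance d = 1.

Enumerate all 2^4 = 16 messages m ∈ F_2^4.
For each, compute codeword c = mG in F_2^9, then tally its weight.
  m = 0000 → c = 000000000, weight = 0.
  m = 1000 → c = 110010100, weight = 4.
  m = 0100 → c = 001000110, weight = 3.
  m = 1100 → c = 111010010, weight = 5.
  m = 0010 → c = 111111001, weight = 7.
  m = 1010 → c = 001101101, weight = 5.
  m = 0110 → c = 110111111, weight = 8.
  m = 1110 → c = 000101011, weight = 4.
  m = 0001 → c = 001000100, weight = 2.
  m = 1001 → c = 111010000, weight = 4.
  m = 0101 → c = 000000010, weight = 1.
  m = 1101 → c = 110010110, weight = 5.
  m = 0011 → c = 110111101, weight = 7.
  m = 1011 → c = 000101001, weight = 3.
  m = 0111 → c = 111111011, weight = 8.
  m = 1111 → c = 001101111, weight = 6.
Tally weights:
  weight 0: 1 codewords.
  weight 1: 1 codewords.
  weight 2: 1 codewords.
  weight 3: 2 codewords.
  weight 4: 3 codewords.
  weight 5: 3 codewords.
  weight 6: 1 codewords.
  weight 7: 2 codewords.
  weight 8: 2 codewords.
Minimum distance d = smallest w > 0 with A_w > 0 = 1.
Sanity: Σ A_w = 16 = 2^4 = 16 ✓.


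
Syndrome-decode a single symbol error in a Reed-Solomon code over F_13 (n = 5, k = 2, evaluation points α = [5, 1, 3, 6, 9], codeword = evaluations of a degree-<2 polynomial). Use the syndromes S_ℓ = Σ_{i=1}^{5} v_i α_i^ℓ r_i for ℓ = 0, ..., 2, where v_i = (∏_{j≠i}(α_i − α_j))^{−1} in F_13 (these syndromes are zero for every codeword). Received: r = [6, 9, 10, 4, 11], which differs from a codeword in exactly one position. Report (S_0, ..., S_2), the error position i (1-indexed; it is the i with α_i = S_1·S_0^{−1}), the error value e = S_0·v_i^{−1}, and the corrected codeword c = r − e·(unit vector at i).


S = (1, 1, 1), error at position 2, error magnitude e = 8, c = [6, 1, 10, 4, 11].

Step 1: column multipliers v_i = (∏_{j≠i}(α_i − α_j))^{−1} mod 13.
  i = 1 (α = 5): (5−1)(5−3)(5−6)(5−9) = 4·2·(−1)·(−4) = 32 ≡ 6, so v_1 = 6^{−1} = 11 (mod 13).
  i = 2 (α = 1): (1−5)(1−3)(1−6)(1−9) = (−4)·(−2)·(−5)·(−8) = 320 ≡ 8, so v_2 = 8^{−1} = 5 (mod 13).
  i = 3 (α = 3): (3−5)(3−1)(3−6)(3−9) = (−2)·2·(−3)·(−6) = −72 ≡ 6, so v_3 = 6^{−1} = 11 (mod 13).
  i = 4 (α = 6): (6−5)(6−1)(6−3)(6−9) = 1·5·3·(−3) = −45 ≡ 7, so v_4 = 7^{−1} = 2 (mod 13).
  i = 5 (α = 9): (9−5)(9−1)(9−3)(9−6) = 4·8·6·3 = 576 ≡ 4, so v_5 = 4^{−1} = 10 (mod 13).
  v = [11, 5, 11, 2, 10].
Step 2: syndromes of r = [6, 9, 10, 4, 11] (all sums mod 13).
  S_0 = Σ v_i r_i = 11·6 + 5·9 + 11·10 + 2·4 + 10·11 = 339 ≡ 1.
  S_1 = Σ v_i α_i r_i = 11·5·6 + 5·1·9 + 11·3·10 + 2·6·4 + 10·9·11 = 1743 ≡ 1.
  α_i^2 mod 13 = [12, 1, 9, 10, 3].
  S_2 = Σ v_i α_i^2 r_i = 11·12·6 + 5·1·9 + 11·9·10 + 2·10·4 + 10·3·11 = 2237 ≡ 1.
  S = (1, 1, 1) ≠ 0, so r is not a codeword (an error is present).
Step 3: locate the error. For a single error e at position i, S_ℓ = v_i·e·α_i^ℓ, so α_err = S_1/S_0.
  S_0^{−1} = 1^{−1} = 1 (mod 13), so α_err = 1·1 = 1 ≡ 1 = α_2. Error position i = 2.
  Consistency check: S_2/S_1 = 1·1 = 1 ≡ 1 = α_err ✓ (single-error assumption holds).
Step 4: error magnitude e = S_0/v_2 = S_0·∏_{j≠2}(α_2 − α_j) = 1·8 = 8 ≡ 8 (mod 13).
Step 5: correct position 2: c_2 = r_2 − e = 9 − 8 ≡ 1 (mod 13). Hence c = [6, 1, 10, 4, 11].
  Check: interpolating c through the α_i gives m(x) = 3 + 11·x (degree < 2) with m(α_i) = c_i for every i, so c is indeed a codeword.


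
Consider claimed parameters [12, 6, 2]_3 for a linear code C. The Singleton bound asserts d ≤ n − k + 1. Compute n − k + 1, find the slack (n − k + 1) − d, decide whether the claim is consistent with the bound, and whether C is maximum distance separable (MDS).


Singleton RHS = n − k + 1 = 7, slack = 5, bound satisfied, not MDS.

Singleton bound: d ≤ n − k + 1.
Here n = 12, k = 6, so n − k + 1 = 7.
Given d = 2, check d ≤ 7: YES.
Slack = (n − k + 1) − d = 5.
The code is NOT MDS (slack = 5 > 0).
Description: the claimed parameters are [12, 6, 2]_3; such a code would be non-MDS.


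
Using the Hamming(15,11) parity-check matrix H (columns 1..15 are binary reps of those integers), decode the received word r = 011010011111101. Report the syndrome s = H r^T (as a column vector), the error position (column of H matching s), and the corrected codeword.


s = (1, 0, 1, 0)^T, error position = 10, corrected codeword c = 011010011011101

Compute s = H r^T mod 2 one row at a time:
  s_1 = 1 + 1 + 1 + 1 + 1 + 1 + 0 + 1 = 7 ≡ 1 (mod 2).
  s_2 = 0 + 1 + 0 + 0 + 1 + 1 + 0 + 1 = 4 ≡ 0 (mod 2).
  s_3 = 1 + 1 + 0 + 0 + 1 + 1 + 0 + 1 = 5 ≡ 1 (mod 2).
  s_4 = 0 + 1 + 1 + 0 + 1 + 1 + 1 + 1 = 6 ≡ 0 (mod 2).
s = (1, 0, 1, 0)^T — this equals column 10 of H (binary 1010), so error is at position 10.
Correct: flip bit 10 of r = 011010011111101 to get c = 011010011011101.


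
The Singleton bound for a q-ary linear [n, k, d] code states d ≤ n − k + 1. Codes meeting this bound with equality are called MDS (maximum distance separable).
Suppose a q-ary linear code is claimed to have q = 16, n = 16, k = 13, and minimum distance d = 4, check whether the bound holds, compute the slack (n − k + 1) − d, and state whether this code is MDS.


Singleton RHS = n − k + 1 = 4, slack = 0, bound satisfied, MDS.

Singleton bound: d ≤ n − k + 1.
Here n = 16, k = 13, so n − k + 1 = 4.
Given d = 4, check d ≤ 4: YES.
Slack = (n − k + 1) − d = 0.
The code is MDS (slack = 0).
Description: the claimed parameters are [16, 13, 4]_16; such a code would be MDS (meets Singleton bound).


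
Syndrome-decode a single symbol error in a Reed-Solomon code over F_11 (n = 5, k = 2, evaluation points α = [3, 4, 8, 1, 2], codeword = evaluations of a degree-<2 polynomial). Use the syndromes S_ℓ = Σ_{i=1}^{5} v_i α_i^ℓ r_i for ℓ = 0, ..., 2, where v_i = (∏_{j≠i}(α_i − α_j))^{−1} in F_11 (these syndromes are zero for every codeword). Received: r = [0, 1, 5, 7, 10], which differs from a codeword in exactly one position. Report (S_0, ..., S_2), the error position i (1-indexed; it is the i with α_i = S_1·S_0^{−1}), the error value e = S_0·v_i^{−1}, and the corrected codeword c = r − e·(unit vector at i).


S = (1, 1, 1), error at position 4, error magnitude e = 9, c = [0, 1, 5, 9, 10].

Step 1: column multipliers v_i = (∏_{j≠i}(α_i − α_j))^{−1} mod 11.
  i = 1 (α = 3): (3−4)(3−8)(3−1)(3−2) = (−1)·(−5)·2·1 = 10 ≡ 10, so v_1 = 10^{−1} = 10 (mod 11).
  i = 2 (α = 4): (4−3)(4−8)(4−1)(4−2) = 1·(−4)·3·2 = −24 ≡ 9, so v_2 = 9^{−1} = 5 (mod 11).
  i = 3 (α = 8): (8−3)(8−4)(8−1)(8−2) = 5·4·7·6 = 840 ≡ 4, so v_3 = 4^{−1} = 3 (mod 11).
  i = 4 (α = 1): (1−3)(1−4)(1−8)(1−2) = (−2)·(−3)·(−7)·(−1) = 42 ≡ 9, so v_4 = 9^{−1} = 5 (mod 11).
  i = 5 (α = 2): (2−3)(2−4)(2−8)(2−1) = (−1)·(−2)·(−6)·1 = −12 ≡ 10, so v_5 = 10^{−1} = 10 (mod 11).
  v = [10, 5, 3, 5, 10].
Step 2: syndromes of r = [0, 1, 5, 7, 10] (all sums mod 11).
  S_0 = Σ v_i r_i = 10·0 + 5·1 + 3·5 + 5·7 + 10·10 = 155 ≡ 1.
  S_1 = Σ v_i α_i r_i = 10·3·0 + 5·4·1 + 3·8·5 + 5·1·7 + 10·2·10 = 375 ≡ 1.
  α_i^2 mod 11 = [9, 5, 9, 1, 4].
  S_2 = Σ v_i α_i^2 r_i = 10·9·0 + 5·5·1 + 3·9·5 + 5·1·7 + 10·4·10 = 595 ≡ 1.
  S = (1, 1, 1) ≠ 0, so r is not a codeword (an error is present).
Step 3: locate the error. For a single error e at position i, S_ℓ = v_i·e·α_i^ℓ, so α_err = S_1/S_0.
  S_0^{−1} = 1^{−1} = 1 (mod 11), so α_err = 1·1 = 1 ≡ 1 = α_4. Error position i = 4.
  Consistency check: S_2/S_1 = 1·1 = 1 ≡ 1 = α_err ✓ (single-error assumption holds).
Step 4: error magnitude e = S_0/v_4 = S_0·∏_{j≠4}(α_4 − α_j) = 1·9 = 9 ≡ 9 (mod 11).
Step 5: correct position 4: c_4 = r_4 − e = 7 − 9 ≡ 9 (mod 11). Hence c = [0, 1, 5, 9, 10].
  Check: interpolating c through the α_i gives m(x) = 8 + 1·x (degree < 2) with m(α_i) = c_i for every i, so c is indeed a codeword.


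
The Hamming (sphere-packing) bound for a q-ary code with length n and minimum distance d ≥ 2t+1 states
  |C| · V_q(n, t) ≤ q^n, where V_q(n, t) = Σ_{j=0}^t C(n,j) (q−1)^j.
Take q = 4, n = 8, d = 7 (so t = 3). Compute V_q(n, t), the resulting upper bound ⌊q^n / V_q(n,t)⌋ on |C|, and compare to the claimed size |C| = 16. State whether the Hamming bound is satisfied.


V_q(n, t) = 1789, q^n = 65536, Hamming bound = 36, |C| = 16 ≤ bound (satisfied).

Step 1: Compute V_q(n, t) = Σ_{j=0}^3 C(n, j) (q−1)^j.
  j = 0: C(8,0)·(3)^0 = 1·1 = 1.
  j = 1: C(8,1)·(3)^1 = 8·3 = 24.
  j = 2: C(8,2)·(3)^2 = 28·9 = 252.
  j = 3: C(8,3)·(3)^3 = 56·27 = 1512.
  V_q(n, t) = 1 + 24 + 252 + 1512 = 1789.
Step 2: q^n = 4^8 = 65536.
Step 3: Hamming bound ⌊q^n / V_q(n,t)⌋ = ⌊65536/1789⌋ = 36.
Step 4: Compare |C| = 16 to 36: satisfied.
The claimed |C| lies below the Hamming bound.


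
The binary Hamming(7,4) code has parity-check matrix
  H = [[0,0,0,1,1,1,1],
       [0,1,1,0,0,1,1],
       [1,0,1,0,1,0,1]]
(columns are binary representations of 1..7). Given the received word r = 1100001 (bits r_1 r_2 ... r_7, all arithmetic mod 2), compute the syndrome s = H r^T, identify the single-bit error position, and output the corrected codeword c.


s = (1, 0, 0)^T, error position = 4, corrected codeword c = 1101001

Compute s = H r^T mod 2 one row at a time:
  s_1 = 0 + 0 + 0 + 1 = 1 ≡ 1 (mod 2).
  s_2 = 1 + 0 + 0 + 1 = 2 ≡ 0 (mod 2).
  s_3 = 1 + 0 + 0 + 1 = 2 ≡ 0 (mod 2).
s = (1, 0, 0)^T — this equals column 4 of H (binary 100), so error is at position 4.
Correct: flip bit 4 of r = 1100001 to get c = 1101001.


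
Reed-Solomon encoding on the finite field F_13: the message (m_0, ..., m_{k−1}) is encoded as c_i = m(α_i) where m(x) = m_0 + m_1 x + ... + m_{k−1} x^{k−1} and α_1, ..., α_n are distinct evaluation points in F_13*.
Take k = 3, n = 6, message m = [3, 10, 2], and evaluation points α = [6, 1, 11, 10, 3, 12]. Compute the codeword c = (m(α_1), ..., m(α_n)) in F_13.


c = [5, 2, 4, 4, 12, 8]

Message polynomial: m(x) = 3 + 10·x + 2·x^2 (mod 13).
For each evaluation point α_i, compute m(α_i) mod 13:
  α_1 = 6: Horner steps 2 → 9 → 5, so m(6) = 5.
  α_2 = 1: Horner steps 2 → 12 → 2, so m(1) = 2.
  α_3 = 11: Horner steps 2 → 6 → 4, so m(11) = 4.
  α_4 = 10: Horner steps 2 → 4 → 4, so m(10) = 4.
  α_5 = 3: Horner steps 2 → 3 → 12, so m(3) = 12.
  α_6 = 12: Horner steps 2 → 8 → 8, so m(12) = 8.
Codeword c = [5, 2, 4, 4, 12, 8] ∈ F_13^6.


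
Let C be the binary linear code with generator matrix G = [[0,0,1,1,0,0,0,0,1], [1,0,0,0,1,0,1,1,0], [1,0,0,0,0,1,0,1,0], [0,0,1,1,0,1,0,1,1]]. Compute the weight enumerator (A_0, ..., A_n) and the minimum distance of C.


Weight distribution: A_0 = 1, A_1 = 1, A_2 = 1, A_3 = 4, A_4 = 3, A_5 = 1, A_6 = 3, A_7 = 2. Minimum distance d = 1.

Enumerate all 2^4 = 16 messages m ∈ F_2^4.
For each, compute codeword c = mG in F_2^9, then tally its weight.
  m = 0000 → c = 000000000, weight = 0.
  m = 1000 → c = 001100001, weight = 3.
  m = 0100 → c = 100010110, weight = 4.
  m = 1100 → c = 101110111, weight = 7.
  m = 0010 → c = 100001010, weight = 3.
  m = 1010 → c = 101101011, weight = 6.
  m = 0110 → c = 000011100, weight = 3.
  m = 1110 → c = 001111101, weight = 6.
  m = 0001 → c = 001101011, weight = 5.
  m = 1001 → c = 000001010, weight = 2.
  m = 0101 → c = 101111101, weight = 7.
  m = 1101 → c = 100011100, weight = 4.
  m = 0011 → c = 101100001, weight = 4.
  m = 1011 → c = 100000000, weight = 1.
  m = 0111 → c = 001110111, weight = 6.
  m = 1111 → c = 000010110, weight = 3.
Tally weights:
  weight 0: 1 codewords.
  weight 1: 1 codewords.
  weight 2: 1 codewords.
  weight 3: 4 codewords.
  weight 4: 3 codewords.
  weight 5: 1 codewords.
  weight 6: 3 codewords.
  weight 7: 2 codewords.
Minimum distance d = smallest w > 0 with A_w > 0 = 1.
Sanity: Σ A_w = 16 = 2^4 = 16 ✓.


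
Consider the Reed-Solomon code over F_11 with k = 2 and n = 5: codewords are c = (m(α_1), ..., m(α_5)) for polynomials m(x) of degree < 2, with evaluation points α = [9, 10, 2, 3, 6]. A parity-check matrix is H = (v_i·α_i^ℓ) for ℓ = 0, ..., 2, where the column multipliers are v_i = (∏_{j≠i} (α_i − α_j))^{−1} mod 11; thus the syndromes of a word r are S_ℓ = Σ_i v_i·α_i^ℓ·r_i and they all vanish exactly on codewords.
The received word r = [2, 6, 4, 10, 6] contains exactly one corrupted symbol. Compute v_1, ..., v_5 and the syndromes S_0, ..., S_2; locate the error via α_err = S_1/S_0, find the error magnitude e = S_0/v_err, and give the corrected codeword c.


S = (5, 6, 5), error at position 2, error magnitude e = 9, c = [2, 8, 4, 10, 6].

Step 1: column multipliers v_i = (∏_{j≠i}(α_i − α_j))^{−1} mod 11.
  i = 1 (α = 9): (9−10)(9−2)(9−3)(9−6) = (−1)·7·6·3 = −126 ≡ 6, so v_1 = 6^{−1} = 2 (mod 11).
  i = 2 (α = 10): (10−9)(10−2)(10−3)(10−6) = 1·8·7·4 = 224 ≡ 4, so v_2 = 4^{−1} = 3 (mod 11).
  i = 3 (α = 2): (2−9)(2−10)(2−3)(2−6) = (−7)·(−8)·(−1)·(−4) = 224 ≡ 4, so v_3 = 4^{−1} = 3 (mod 11).
  i = 4 (α = 3): (3−9)(3−10)(3−2)(3−6) = (−6)·(−7)·1·(−3) = −126 ≡ 6, so v_4 = 6^{−1} = 2 (mod 11).
  i = 5 (α = 6): (6−9)(6−10)(6−2)(6−3) = (−3)·(−4)·4·3 = 144 ≡ 1, so v_5 = 1^{−1} = 1 (mod 11).
  v = [2, 3, 3, 2, 1].
Step 2: syndromes of r = [2, 6, 4, 10, 6] (all sums mod 11).
  S_0 = Σ v_i r_i = 2·2 + 3·6 + 3·4 + 2·10 + 1·6 = 60 ≡ 5.
  S_1 = Σ v_i α_i r_i = 2·9·2 + 3·10·6 + 3·2·4 + 2·3·10 + 1·6·6 = 336 ≡ 6.
  α_i^2 mod 11 = [4, 1, 4, 9, 3].
  S_2 = Σ v_i α_i^2 r_i = 2·4·2 + 3·1·6 + 3·4·4 + 2·9·10 + 1·3·6 = 280 ≡ 5.
  S = (5, 6, 5) ≠ 0, so r is not a codeword (an error is present).
Step 3: locate the error. For a single error e at position i, S_ℓ = v_i·e·α_i^ℓ, so α_err = S_1/S_0.
  S_0^{−1} = 5^{−1} = 9 (mod 11), so α_err = 6·9 = 54 ≡ 10 = α_2. Error position i = 2.
  Consistency check: S_2/S_1 = 5·2 = 10 ≡ 10 = α_err ✓ (single-error assumption holds).
Step 4: error magnitude e = S_0/v_2 = S_0·∏_{j≠2}(α_2 − α_j) = 5·4 = 20 ≡ 9 (mod 11).
Step 5: correct position 2: c_2 = r_2 − e = 6 − 9 ≡ 8 (mod 11). Hence c = [2, 8, 4, 10, 6].
  Check: interpolating c through the α_i gives m(x) = 3 + 6·x (degree < 2) with m(α_i) = c_i for every i, so c is indeed a codeword.


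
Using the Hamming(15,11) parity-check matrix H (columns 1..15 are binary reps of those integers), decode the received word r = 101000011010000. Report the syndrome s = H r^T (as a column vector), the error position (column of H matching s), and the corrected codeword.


s = (1, 0, 0, 0)^T, error position = 8, corrected codeword c = 101000001010000

Compute s = H r^T mod 2 one row at a time:
  s_1 = 1 + 1 + 0 + 1 + 0 + 0 + 0 + 0 = 3 ≡ 1 (mod 2).
  s_2 = 0 + 0 + 0 + 0 + 0 + 0 + 0 + 0 = 0 ≡ 0 (mod 2).
  s_3 = 0 + 1 + 0 + 0 + 0 + 1 + 0 + 0 = 2 ≡ 0 (mod 2).
  s_4 = 1 + 1 + 0 + 0 + 1 + 1 + 0 + 0 = 4 ≡ 0 (mod 2).
s = (1, 0, 0, 0)^T — this equals column 8 of H (binary 1000), so error is at position 8.
Correct: flip bit 8 of r = 101000011010000 to get c = 101000001010000.


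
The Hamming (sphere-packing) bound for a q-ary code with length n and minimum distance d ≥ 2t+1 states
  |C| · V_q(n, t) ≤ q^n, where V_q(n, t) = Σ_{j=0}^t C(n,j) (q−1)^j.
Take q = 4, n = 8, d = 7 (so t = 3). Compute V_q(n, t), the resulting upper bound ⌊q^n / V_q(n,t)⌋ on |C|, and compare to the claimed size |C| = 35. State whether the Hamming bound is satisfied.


V_q(n, t) = 1789, q^n = 65536, Hamming bound = 36, |C| = 35 ≤ bound (satisfied).

Step 1: Compute V_q(n, t) = Σ_{j=0}^3 C(n, j) (q−1)^j.
  j = 0: C(8,0)·(3)^0 = 1·1 = 1.
  j = 1: C(8,1)·(3)^1 = 8·3 = 24.
  j = 2: C(8,2)·(3)^2 = 28·9 = 252.
  j = 3: C(8,3)·(3)^3 = 56·27 = 1512.
  V_q(n, t) = 1 + 24 + 252 + 1512 = 1789.
Step 2: q^n = 4^8 = 65536.
Step 3: Hamming bound ⌊q^n / V_q(n,t)⌋ = ⌊65536/1789⌋ = 36.
Step 4: Compare |C| = 35 to 36: satisfied.
The claimed |C| lies below the Hamming bound.


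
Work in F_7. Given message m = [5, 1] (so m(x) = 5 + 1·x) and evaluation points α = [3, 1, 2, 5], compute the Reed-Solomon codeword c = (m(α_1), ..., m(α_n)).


c = [1, 6, 0, 3]

Message polynomial: m(x) = 5 + 1·x (mod 7).
For each evaluation point α_i, compute m(α_i) mod 7:
  α_1 = 3: Horner steps 1 → 1, so m(3) = 1.
  α_2 = 1: Horner steps 1 → 6, so m(1) = 6.
  α_3 = 2: Horner steps 1 → 0, so m(2) = 0.
  α_4 = 5: Horner steps 1 → 3, so m(5) = 3.
Codeword c = [1, 6, 0, 3] ∈ F_7^4.


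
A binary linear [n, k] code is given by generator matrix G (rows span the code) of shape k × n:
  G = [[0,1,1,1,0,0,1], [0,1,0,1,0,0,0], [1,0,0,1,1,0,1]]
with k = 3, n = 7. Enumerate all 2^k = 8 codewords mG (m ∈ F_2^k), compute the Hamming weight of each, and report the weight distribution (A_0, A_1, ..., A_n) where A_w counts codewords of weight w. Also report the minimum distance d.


Weight distribution: A_0 = 1, A_2 = 2, A_4 = 5. Minimum distance d = 2.

Enumerate all 2^3 = 8 messages m ∈ F_2^3.
For each, compute codeword c = mG in F_2^7, then tally its weight.
  m = 000 → c = 0000000, weight = 0.
  m = 100 → c = 0111001, weight = 4.
  m = 010 → c = 0101000, weight = 2.
  m = 110 → c = 0010001, weight = 2.
  m = 001 → c = 1001101, weight = 4.
  m = 101 → c = 1110100, weight = 4.
  m = 011 → c = 1100101, weight = 4.
  m = 111 → c = 1011100, weight = 4.
Tally weights:
  weight 0: 1 codewords.
  weight 2: 2 codewords.
  weight 4: 5 codewords.
Minimum distance d = smallest w > 0 with A_w > 0 = 2.
Sanity: Σ A_w = 8 = 2^3 = 8 ✓.


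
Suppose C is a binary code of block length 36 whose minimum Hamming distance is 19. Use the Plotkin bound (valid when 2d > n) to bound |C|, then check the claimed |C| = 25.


Plotkin bound M ≤ 18; given |C| = 25 > bound (violated).

Check applicability: 2d = 38, n = 36.
2d − n = 2 > 0, so Plotkin applies.
Compute d/(2d−n) = 19/2 ≈ 9.5000.
⌊d/(2d−n)⌋ = 9.
Plotkin bound: M ≤ 2·9 = 18.
Given |C| = 25, check: VIOLATED.
This |C| is above the Plotkin bound, so no binary code with n = 36, d = 19 and 25 codewords exists.


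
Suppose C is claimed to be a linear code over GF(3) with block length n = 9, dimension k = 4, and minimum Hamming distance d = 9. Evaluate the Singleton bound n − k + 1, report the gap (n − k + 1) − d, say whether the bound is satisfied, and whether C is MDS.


Singleton RHS = n − k + 1 = 6, slack = -3, bound violated (no such code; not MDS).

Singleton bound: d ≤ n − k + 1.
Here n = 9, k = 4, so n − k + 1 = 6.
Given d = 9, check d ≤ 6: NO.
Slack = (n − k + 1) − d = -3.
The slack is negative: d = 9 exceeds n − k + 1 = 6 by 3, so the Singleton bound is violated and no linear [9, 4, 9]_3 code can exist. In particular it is not MDS (MDS requires d = n − k + 1 exactly).
Description: the claimed parameters are [9, 4, 9]_3; such a code would be impossible (violates the Singleton bound).


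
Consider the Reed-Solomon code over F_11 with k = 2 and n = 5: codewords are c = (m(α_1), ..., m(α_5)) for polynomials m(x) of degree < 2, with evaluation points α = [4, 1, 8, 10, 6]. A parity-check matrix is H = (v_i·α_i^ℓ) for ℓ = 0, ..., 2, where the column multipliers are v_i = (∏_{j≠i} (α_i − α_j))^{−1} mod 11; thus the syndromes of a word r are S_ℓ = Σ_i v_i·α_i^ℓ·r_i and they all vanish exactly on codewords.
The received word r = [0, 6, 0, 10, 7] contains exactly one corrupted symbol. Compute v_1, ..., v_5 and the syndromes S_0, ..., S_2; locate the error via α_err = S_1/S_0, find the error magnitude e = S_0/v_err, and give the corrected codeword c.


S = (7, 1, 8), error at position 3, error magnitude e = 8, c = [0, 6, 3, 10, 7].

Step 1: column multipliers v_i = (∏_{j≠i}(α_i − α_j))^{−1} mod 11.
  i = 1 (α = 4): (4−1)(4−8)(4−10)(4−6) = 3·(−4)·(−6)·(−2) = −144 ≡ 10, so v_1 = 10^{−1} = 10 (mod 11).
  i = 2 (α = 1): (1−4)(1−8)(1−10)(1−6) = (−3)·(−7)·(−9)·(−5) = 945 ≡ 10, so v_2 = 10^{−1} = 10 (mod 11).
  i = 3 (α = 8): (8−4)(8−1)(8−10)(8−6) = 4·7·(−2)·2 = −112 ≡ 9, so v_3 = 9^{−1} = 5 (mod 11).
  i = 4 (α = 10): (10−4)(10−1)(10−8)(10−6) = 6·9·2·4 = 432 ≡ 3, so v_4 = 3^{−1} = 4 (mod 11).
  i = 5 (α = 6): (6−4)(6−1)(6−8)(6−10) = 2·5·(−2)·(−4) = 80 ≡ 3, so v_5 = 3^{−1} = 4 (mod 11).
  v = [10, 10, 5, 4, 4].
Step 2: syndromes of r = [0, 6, 0, 10, 7] (all sums mod 11).
  S_0 = Σ v_i r_i = 10·0 + 10·6 + 5·0 + 4·10 + 4·7 = 128 ≡ 7.
  S_1 = Σ v_i α_i r_i = 10·4·0 + 10·1·6 + 5·8·0 + 4·10·10 + 4·6·7 = 628 ≡ 1.
  α_i^2 mod 11 = [5, 1, 9, 1, 3].
  S_2 = Σ v_i α_i^2 r_i = 10·5·0 + 10·1·6 + 5·9·0 + 4·1·10 + 4·3·7 = 184 ≡ 8.
  S = (7, 1, 8) ≠ 0, so r is not a codeword (an error is present).
Step 3: locate the error. For a single error e at position i, S_ℓ = v_i·e·α_i^ℓ, so α_err = S_1/S_0.
  S_0^{−1} = 7^{−1} = 8 (mod 11), so α_err = 1·8 = 8 ≡ 8 = α_3. Error position i = 3.
  Consistency check: S_2/S_1 = 8·1 = 8 ≡ 8 = α_err ✓ (single-error assumption holds).
Step 4: error magnitude e = S_0/v_3 = S_0·∏_{j≠3}(α_3 − α_j) = 7·9 = 63 ≡ 8 (mod 11).
Step 5: correct position 3: c_3 = r_3 − e = 0 − 8 ≡ 3 (mod 11). Hence c = [0, 6, 3, 10, 7].
  Check: interpolating c through the α_i gives m(x) = 8 + 9·x (degree < 2) with m(α_i) = c_i for every i, so c is indeed a codeword.


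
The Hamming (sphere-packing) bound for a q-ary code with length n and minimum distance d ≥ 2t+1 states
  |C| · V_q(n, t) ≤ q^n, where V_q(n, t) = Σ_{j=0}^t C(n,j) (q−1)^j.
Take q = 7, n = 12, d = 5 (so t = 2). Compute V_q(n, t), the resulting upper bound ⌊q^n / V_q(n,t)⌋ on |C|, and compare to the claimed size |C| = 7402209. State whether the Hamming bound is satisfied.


V_q(n, t) = 2449, q^n = 13841287201, Hamming bound = 5651811, |C| = 7402209 > bound (violated).

Step 1: Compute V_q(n, t) = Σ_{j=0}^2 C(n, j) (q−1)^j.
  j = 0: C(12,0)·(6)^0 = 1·1 = 1.
  j = 1: C(12,1)·(6)^1 = 12·6 = 72.
  j = 2: C(12,2)·(6)^2 = 66·36 = 2376.
  V_q(n, t) = 1 + 72 + 2376 = 2449.
Step 2: q^n = 7^12 = 13841287201.
Step 3: Hamming bound ⌊q^n / V_q(n,t)⌋ = ⌊13841287201/2449⌋ = 5651811.
Step 4: Compare |C| = 7402209 to 5651811: violated.
The claimed |C| lies above the Hamming bound, so no 7-ary code of length 12 with d ≥ 5 can have 7402209 codewords.


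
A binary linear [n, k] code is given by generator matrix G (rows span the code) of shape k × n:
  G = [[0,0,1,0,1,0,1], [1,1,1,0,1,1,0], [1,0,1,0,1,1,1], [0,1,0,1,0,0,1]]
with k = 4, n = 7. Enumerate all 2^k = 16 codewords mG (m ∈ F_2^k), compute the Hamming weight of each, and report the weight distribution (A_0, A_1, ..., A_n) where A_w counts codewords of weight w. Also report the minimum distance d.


Weight distribution: A_0 = 1, A_1 = 1, A_2 = 2, A_3 = 4, A_4 = 3, A_5 = 3, A_6 = 2. Minimum distance d = 1.

Enumerate all 2^4 = 16 messages m ∈ F_2^4.
For each, compute codeword c = mG in F_2^7, then tally its weight.
  m = 0000 → c = 0000000, weight = 0.
  m = 1000 → c = 0010101, weight = 3.
  m = 0100 → c = 1110110, weight = 5.
  m = 1100 → c = 1100011, weight = 4.
  m = 0010 → c = 1010111, weight = 5.
  m = 1010 → c = 1000010, weight = 2.
  m = 0110 → c = 0100001, weight = 2.
  m = 1110 → c = 0110100, weight = 3.
  m = 0001 → c = 0101001, weight = 3.
  m = 1001 → c = 0111100, weight = 4.
  m = 0101 → c = 1011111, weight = 6.
  m = 1101 → c = 1001010, weight = 3.
  m = 0011 → c = 1111110, weight = 6.
  m = 1011 → c = 1101011, weight = 5.
  m = 0111 → c = 0001000, weight = 1.
  m = 1111 → c = 0011101, weight = 4.
Tally weights:
  weight 0: 1 codewords.
  weight 1: 1 codewords.
  weight 2: 2 codewords.
  weight 3: 4 codewords.
  weight 4: 3 codewords.
  weight 5: 3 codewords.
  weight 6: 2 codewords.
Minimum distance d = smallest w > 0 with A_w > 0 = 1.
Sanity: Σ A_w = 16 = 2^4 = 16 ✓.


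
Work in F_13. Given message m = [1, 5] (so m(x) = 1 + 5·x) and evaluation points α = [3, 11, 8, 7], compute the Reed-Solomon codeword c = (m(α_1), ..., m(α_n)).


c = [3, 4, 2, 10]

Message polynomial: m(x) = 1 + 5·x (mod 13).
For each evaluation point α_i, compute m(α_i) mod 13:
  α_1 = 3: Horner steps 5 → 3, so m(3) = 3.
  α_2 = 11: Horner steps 5 → 4, so m(11) = 4.
  α_3 = 8: Horner steps 5 → 2, so m(8) = 2.
  α_4 = 7: Horner steps 5 → 10, so m(7) = 10.
Codeword c = [3, 4, 2, 10] ∈ F_13^4.


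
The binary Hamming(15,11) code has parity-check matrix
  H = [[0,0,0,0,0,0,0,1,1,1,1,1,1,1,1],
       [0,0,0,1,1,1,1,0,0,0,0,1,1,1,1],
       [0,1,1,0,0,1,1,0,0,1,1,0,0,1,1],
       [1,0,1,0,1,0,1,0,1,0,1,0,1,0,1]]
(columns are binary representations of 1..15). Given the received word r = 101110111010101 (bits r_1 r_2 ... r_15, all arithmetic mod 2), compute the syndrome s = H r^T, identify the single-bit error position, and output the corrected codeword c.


s = (1, 1, 0, 0)^T, error position = 12, corrected codeword c = 101110111011101

Compute s = H r^T mod 2 one row at a time:
  s_1 = 1 + 1 + 0 + 1 + 0 + 1 + 0 + 1 = 5 ≡ 1 (mod 2).
  s_2 = 1 + 1 + 0 + 1 + 0 + 1 + 0 + 1 = 5 ≡ 1 (mod 2).
  s_3 = 0 + 1 + 0 + 1 + 0 + 1 + 0 + 1 = 4 ≡ 0 (mod 2).
  s_4 = 1 + 1 + 1 + 1 + 1 + 1 + 1 + 1 = 8 ≡ 0 (mod 2).
s = (1, 1, 0, 0)^T — this equals column 12 of H (binary 1100), so error is at position 12.
Correct: flip bit 12 of r = 101110111010101 to get c = 101110111011101.


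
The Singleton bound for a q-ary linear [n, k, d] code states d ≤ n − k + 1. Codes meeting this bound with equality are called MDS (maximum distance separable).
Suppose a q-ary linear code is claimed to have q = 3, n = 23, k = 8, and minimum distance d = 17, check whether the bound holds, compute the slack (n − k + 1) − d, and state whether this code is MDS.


Singleton RHS = n − k + 1 = 16, slack = -1, bound violated (no such code; not MDS).

Singleton bound: d ≤ n − k + 1.
Here n = 23, k = 8, so n − k + 1 = 16.
Given d = 17, check d ≤ 16: NO.
Slack = (n − k + 1) − d = -1.
The slack is negative: d = 17 exceeds n − k + 1 = 16 by 1, so the Singleton bound is violated and no linear [23, 8, 17]_3 code can exist. In particular it is not MDS (MDS requires d = n − k + 1 exactly).
Description: the claimed parameters are [23, 8, 17]_3; such a code would be impossible (violates the Singleton bound).


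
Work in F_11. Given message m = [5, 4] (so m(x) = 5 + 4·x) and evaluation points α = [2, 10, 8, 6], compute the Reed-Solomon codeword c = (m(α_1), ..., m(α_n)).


c = [2, 1, 4, 7]

Message polynomial: m(x) = 5 + 4·x (mod 11).
For each evaluation point α_i, compute m(α_i) mod 11:
  α_1 = 2: Horner steps 4 → 2, so m(2) = 2.
  α_2 = 10: Horner steps 4 → 1, so m(10) = 1.
  α_3 = 8: Horner steps 4 → 4, so m(8) = 4.
  α_4 = 6: Horner steps 4 → 7, so m(6) = 7.
Codeword c = [2, 1, 4, 7] ∈ F_11^4.


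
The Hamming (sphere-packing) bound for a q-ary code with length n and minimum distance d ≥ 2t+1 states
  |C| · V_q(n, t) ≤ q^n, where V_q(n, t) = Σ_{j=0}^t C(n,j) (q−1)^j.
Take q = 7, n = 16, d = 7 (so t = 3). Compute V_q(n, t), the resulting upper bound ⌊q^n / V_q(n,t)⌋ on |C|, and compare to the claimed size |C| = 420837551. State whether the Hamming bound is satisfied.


V_q(n, t) = 125377, q^n = 33232930569601, Hamming bound = 265064011, |C| = 420837551 > bound (violated).

Step 1: Compute V_q(n, t) = Σ_{j=0}^3 C(n, j) (q−1)^j.
  j = 0: C(16,0)·(6)^0 = 1·1 = 1.
  j = 1: C(16,1)·(6)^1 = 16·6 = 96.
  j = 2: C(16,2)·(6)^2 = 120·36 = 4320.
  j = 3: C(16,3)·(6)^3 = 560·216 = 120960.
  V_q(n, t) = 1 + 96 + 4320 + 120960 = 125377.
Step 2: q^n = 7^16 = 33232930569601.
Step 3: Hamming bound ⌊q^n / V_q(n,t)⌋ = ⌊33232930569601/125377⌋ = 265064011.
Step 4: Compare |C| = 420837551 to 265064011: violated.
The claimed |C| lies above the Hamming bound, so no 7-ary code of length 16 with d ≥ 7 can have 420837551 codewords.


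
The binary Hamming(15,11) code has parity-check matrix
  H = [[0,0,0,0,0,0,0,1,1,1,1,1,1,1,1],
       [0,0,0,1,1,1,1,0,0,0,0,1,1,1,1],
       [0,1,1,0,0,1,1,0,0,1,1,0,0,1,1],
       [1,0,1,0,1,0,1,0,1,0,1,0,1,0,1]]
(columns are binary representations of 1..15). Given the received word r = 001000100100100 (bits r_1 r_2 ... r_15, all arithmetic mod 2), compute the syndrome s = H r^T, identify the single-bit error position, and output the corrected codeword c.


s = (0, 0, 1, 1)^T, error position = 3, corrected codeword c = 000000100100100

Compute s = H r^T mod 2 one row at a time:
  s_1 = 0 + 0 + 1 + 0 + 0 + 1 + 0 + 0 = 2 ≡ 0 (mod 2).
  s_2 = 0 + 0 + 0 + 1 + 0 + 1 + 0 + 0 = 2 ≡ 0 (mod 2).
  s_3 = 0 + 1 + 0 + 1 + 1 + 0 + 0 + 0 = 3 ≡ 1 (mod 2).
  s_4 = 0 + 1 + 0 + 1 + 0 + 0 + 1 + 0 = 3 ≡ 1 (mod 2).
s = (0, 0, 1, 1)^T — this equals column 3 of H (binary 0011), so error is at position 3.
Correct: flip bit 3 of r = 001000100100100 to get c = 000000100100100.


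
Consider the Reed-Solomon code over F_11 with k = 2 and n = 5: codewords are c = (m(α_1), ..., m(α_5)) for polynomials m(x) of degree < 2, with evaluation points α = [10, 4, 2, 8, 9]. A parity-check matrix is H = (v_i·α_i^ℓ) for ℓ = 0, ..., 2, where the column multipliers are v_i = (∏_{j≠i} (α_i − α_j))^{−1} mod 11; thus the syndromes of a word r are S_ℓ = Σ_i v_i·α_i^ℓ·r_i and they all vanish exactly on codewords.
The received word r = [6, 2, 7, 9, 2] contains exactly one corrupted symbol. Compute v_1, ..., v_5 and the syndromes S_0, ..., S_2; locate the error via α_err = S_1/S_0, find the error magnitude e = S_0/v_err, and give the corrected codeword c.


S = (10, 7, 6), error at position 2, error magnitude e = 9, c = [6, 4, 7, 9, 2].

Step 1: column multipliers v_i = (∏_{j≠i}(α_i − α_j))^{−1} mod 11.
  i = 1 (α = 10): (10−4)(10−2)(10−8)(10−9) = 6·8·2·1 = 96 ≡ 8, so v_1 = 8^{−1} = 7 (mod 11).
  i = 2 (α = 4): (4−10)(4−2)(4−8)(4−9) = (−6)·2·(−4)·(−5) = −240 ≡ 2, so v_2 = 2^{−1} = 6 (mod 11).
  i = 3 (α = 2): (2−10)(2−4)(2−8)(2−9) = (−8)·(−2)·(−6)·(−7) = 672 ≡ 1, so v_3 = 1^{−1} = 1 (mod 11).
  i = 4 (α = 8): (8−10)(8−4)(8−2)(8−9) = (−2)·4·6·(−1) = 48 ≡ 4, so v_4 = 4^{−1} = 3 (mod 11).
  i = 5 (α = 9): (9−10)(9−4)(9−2)(9−8) = (−1)·5·7·1 = −35 ≡ 9, so v_5 = 9^{−1} = 5 (mod 11).
  v = [7, 6, 1, 3, 5].
Step 2: syndromes of r = [6, 2, 7, 9, 2] (all sums mod 11).
  S_0 = Σ v_i r_i = 7·6 + 6·2 + 1·7 + 3·9 + 5·2 = 98 ≡ 10.
  S_1 = Σ v_i α_i r_i = 7·10·6 + 6·4·2 + 1·2·7 + 3·8·9 + 5·9·2 = 788 ≡ 7.
  α_i^2 mod 11 = [1, 5, 4, 9, 4].
  S_2 = Σ v_i α_i^2 r_i = 7·1·6 + 6·5·2 + 1·4·7 + 3·9·9 + 5·4·2 = 413 ≡ 6.
  S = (10, 7, 6) ≠ 0, so r is not a codeword (an error is present).
Step 3: locate the error. For a single error e at position i, S_ℓ = v_i·e·α_i^ℓ, so α_err = S_1/S_0.
  S_0^{−1} = 10^{−1} = 10 (mod 11), so α_err = 7·10 = 70 ≡ 4 = α_2. Error position i = 2.
  Consistency check: S_2/S_1 = 6·8 = 48 ≡ 4 = α_err ✓ (single-error assumption holds).
Step 4: error magnitude e = S_0/v_2 = S_0·∏_{j≠2}(α_2 − α_j) = 10·2 = 20 ≡ 9 (mod 11).
Step 5: correct position 2: c_2 = r_2 − e = 2 − 9 ≡ 4 (mod 11). Hence c = [6, 4, 7, 9, 2].
  Check: interpolating c through the α_i gives m(x) = 10 + 4·x (degree < 2) with m(α_i) = c_i for every i, so c is indeed a codeword.


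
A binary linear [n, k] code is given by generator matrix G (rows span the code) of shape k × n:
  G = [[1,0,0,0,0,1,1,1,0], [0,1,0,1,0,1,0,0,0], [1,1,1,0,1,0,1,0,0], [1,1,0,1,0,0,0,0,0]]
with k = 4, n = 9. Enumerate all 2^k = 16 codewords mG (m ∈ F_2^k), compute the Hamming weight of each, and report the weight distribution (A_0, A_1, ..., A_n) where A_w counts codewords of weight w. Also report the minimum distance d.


Weight distribution: A_0 = 1, A_2 = 2, A_3 = 2, A_4 = 3, A_5 = 6, A_6 = 2. Minimum distance d = 2.

Enumerate all 2^4 = 16 messages m ∈ F_2^4.
For each, compute codeword c = mG in F_2^9, then tally its weight.
  m = 0000 → c = 000000000, weight = 0.
  m = 1000 → c = 100001110, weight = 4.
  m = 0100 → c = 010101000, weight = 3.
  m = 1100 → c = 110100110, weight = 5.
  m = 0010 → c = 111010100, weight = 5.
  m = 1010 → c = 011011010, weight = 5.
  m = 0110 → c = 101111100, weight = 6.
  m = 1110 → c = 001110010, weight = 4.
  m = 0001 → c = 110100000, weight = 3.
  m = 1001 → c = 010101110, weight = 5.
  m = 0101 → c = 100001000, weight = 2.
  m = 1101 → c = 000000110, weight = 2.
  m = 0011 → c = 001110100, weight = 4.
  m = 1011 → c = 101111010, weight = 6.
  m = 0111 → c = 011011100, weight = 5.
  m = 1111 → c = 111010010, weight = 5.
Tally weights:
  weight 0: 1 codewords.
  weight 2: 2 codewords.
  weight 3: 2 codewords.
  weight 4: 3 codewords.
  weight 5: 6 codewords.
  weight 6: 2 codewords.
Minimum distance d = smallest w > 0 with A_w > 0 = 2.
Sanity: Σ A_w = 16 = 2^4 = 16 ✓.


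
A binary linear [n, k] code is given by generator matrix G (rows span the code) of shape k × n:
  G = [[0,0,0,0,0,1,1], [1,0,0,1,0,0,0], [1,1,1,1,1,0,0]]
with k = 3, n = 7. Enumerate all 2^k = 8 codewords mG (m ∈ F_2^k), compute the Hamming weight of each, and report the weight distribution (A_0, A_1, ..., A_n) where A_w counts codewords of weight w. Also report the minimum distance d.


Weight distribution: A_0 = 1, A_2 = 2, A_3 = 1, A_4 = 1, A_5 = 2, A_7 = 1. Minimum distance d = 2.

Enumerate all 2^3 = 8 messages m ∈ F_2^3.
For each, compute codeword c = mG in F_2^7, then tally its weight.
  m = 000 → c = 0000000, weight = 0.
  m = 100 → c = 0000011, weight = 2.
  m = 010 → c = 1001000, weight = 2.
  m = 110 → c = 1001011, weight = 4.
  m = 001 → c = 1111100, weight = 5.
  m = 101 → c = 1111111, weight = 7.
  m = 011 → c = 0110100, weight = 3.
  m = 111 → c = 0110111, weight = 5.
Tally weights:
  weight 0: 1 codewords.
  weight 2: 2 codewords.
  weight 3: 1 codewords.
  weight 4: 1 codewords.
  weight 5: 2 codewords.
  weight 7: 1 codewords.
Minimum distance d = smallest w > 0 with A_w > 0 = 2.
Sanity: Σ A_w = 8 = 2^3 = 8 ✓.


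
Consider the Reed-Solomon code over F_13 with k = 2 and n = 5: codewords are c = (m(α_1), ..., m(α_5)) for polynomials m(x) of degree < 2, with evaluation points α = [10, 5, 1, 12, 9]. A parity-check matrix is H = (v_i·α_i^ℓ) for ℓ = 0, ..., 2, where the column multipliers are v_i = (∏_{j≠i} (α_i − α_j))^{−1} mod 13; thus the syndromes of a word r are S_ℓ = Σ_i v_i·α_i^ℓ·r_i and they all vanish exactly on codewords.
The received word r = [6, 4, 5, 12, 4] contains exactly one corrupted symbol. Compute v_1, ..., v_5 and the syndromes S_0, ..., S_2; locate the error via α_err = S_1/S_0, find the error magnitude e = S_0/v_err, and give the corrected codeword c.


S = (8, 7, 11), error at position 5, error magnitude e = 1, c = [6, 4, 5, 12, 3].

Step 1: column multipliers v_i = (∏_{j≠i}(α_i − α_j))^{−1} mod 13.
  i = 1 (α = 10): (10−5)(10−1)(10−12)(10−9) = 5·9·(−2)·1 = −90 ≡ 1, so v_1 = 1^{−1} = 1 (mod 13).
  i = 2 (α = 5): (5−10)(5−1)(5−12)(5−9) = (−5)·4·(−7)·(−4) = −560 ≡ 12, so v_2 = 12^{−1} = 12 (mod 13).
  i = 3 (α = 1): (1−10)(1−5)(1−12)(1−9) = (−9)·(−4)·(−11)·(−8) = 3168 ≡ 9, so v_3 = 9^{−1} = 3 (mod 13).
  i = 4 (α = 12): (12−10)(12−5)(12−1)(12−9) = 2·7·11·3 = 462 ≡ 7, so v_4 = 7^{−1} = 2 (mod 13).
  i = 5 (α = 9): (9−10)(9−5)(9−1)(9−12) = (−1)·4·8·(−3) = 96 ≡ 5, so v_5 = 5^{−1} = 8 (mod 13).
  v = [1, 12, 3, 2, 8].
Step 2: syndromes of r = [6, 4, 5, 12, 4] (all sums mod 13).
  S_0 = Σ v_i r_i = 1·6 + 12·4 + 3·5 + 2·12 + 8·4 = 125 ≡ 8.
  S_1 = Σ v_i α_i r_i = 1·10·6 + 12·5·4 + 3·1·5 + 2·12·12 + 8·9·4 = 891 ≡ 7.
  α_i^2 mod 13 = [9, 12, 1, 1, 3].
  S_2 = Σ v_i α_i^2 r_i = 1·9·6 + 12·12·4 + 3·1·5 + 2·1·12 + 8·3·4 = 765 ≡ 11.
  S = (8, 7, 11) ≠ 0, so r is not a codeword (an error is present).
Step 3: locate the error. For a single error e at position i, S_ℓ = v_i·e·α_i^ℓ, so α_err = S_1/S_0.
  S_0^{−1} = 8^{−1} = 5 (mod 13), so α_err = 7·5 = 35 ≡ 9 = α_5. Error position i = 5.
  Consistency check: S_2/S_1 = 11·2 = 22 ≡ 9 = α_err ✓ (single-error assumption holds).
Step 4: error magnitude e = S_0/v_5 = S_0·∏_{j≠5}(α_5 − α_j) = 8·5 = 40 ≡ 1 (mod 13).
Step 5: correct position 5: c_5 = r_5 − e = 4 − 1 ≡ 3 (mod 13). Hence c = [6, 4, 5, 12, 3].
  Check: interpolating c through the α_i gives m(x) = 2 + 3·x (degree < 2) with m(α_i) = c_i for every i, so c is indeed a codeword.
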